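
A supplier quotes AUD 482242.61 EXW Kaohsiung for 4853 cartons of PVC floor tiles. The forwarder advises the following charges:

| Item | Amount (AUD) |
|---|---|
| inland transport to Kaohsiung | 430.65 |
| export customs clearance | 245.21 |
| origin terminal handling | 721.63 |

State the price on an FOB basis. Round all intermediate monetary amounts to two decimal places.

FOB price: AUD 483640.10

From EXW to FOB, the seller additionally bears: inland to port, export clearance, origin terminal.
FOB price = 482242.61 + 430.65 + 245.21 + 721.63 = 483640.10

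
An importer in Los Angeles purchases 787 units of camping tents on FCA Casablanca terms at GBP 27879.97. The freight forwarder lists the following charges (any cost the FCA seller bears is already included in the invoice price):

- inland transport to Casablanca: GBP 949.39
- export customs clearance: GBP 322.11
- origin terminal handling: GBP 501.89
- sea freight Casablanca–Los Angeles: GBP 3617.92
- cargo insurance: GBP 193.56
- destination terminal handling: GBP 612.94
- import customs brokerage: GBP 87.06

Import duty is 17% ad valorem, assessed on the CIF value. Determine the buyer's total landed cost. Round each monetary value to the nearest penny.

Total landed cost: GBP 38366.21

FCA: the seller delivers export-cleared goods to the carrier; the buyer bears costs from that point.
Already in the invoice (seller's account under FCA): inland to port, export clearance — exclude.
CIF value = FCA price + origin terminal + freight + insurance = 27879.97 + 501.89 + 3617.92 + 193.56 = 32193.34
Import duty = 32193.34 × 17% = 5472.87
Buyer bears: origin terminal 501.89 + freight 3617.92 + insurance 193.56 + destination terminal 612.94 + brokerage 87.06 + duty 5472.87 = 10486.24
Landed cost = invoice 27879.97 + 10486.24 = 38366.21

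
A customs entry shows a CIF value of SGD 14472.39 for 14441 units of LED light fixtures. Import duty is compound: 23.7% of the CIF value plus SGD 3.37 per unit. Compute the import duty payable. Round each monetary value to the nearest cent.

Ad valorem component: 14472.39 × 23.7% = 3429.96
Specific component: 14441 × 3.37 = 48666.17
Import duty = 3429.96 + 48666.17 = 52096.13

Import duty: SGD 52096.13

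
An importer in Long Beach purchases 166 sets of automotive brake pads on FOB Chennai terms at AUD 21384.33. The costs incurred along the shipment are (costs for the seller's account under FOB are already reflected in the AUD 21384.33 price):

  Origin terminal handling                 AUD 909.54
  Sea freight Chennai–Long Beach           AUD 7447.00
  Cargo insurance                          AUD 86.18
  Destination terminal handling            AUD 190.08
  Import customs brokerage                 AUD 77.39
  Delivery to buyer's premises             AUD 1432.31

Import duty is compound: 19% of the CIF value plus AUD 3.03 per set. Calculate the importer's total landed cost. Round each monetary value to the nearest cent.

Total landed cost: AUD 36614.60

FOB: the seller bears costs until goods are on board at the origin port; the buyer bears freight, insurance and all costs thereafter.
Already in the invoice (seller's account under FOB): origin terminal — exclude.
CIF value = FOB price + freight + insurance = 21384.33 + 7447.00 + 86.18 = 28917.51
Ad valorem component: 28917.51 × 19% = 5494.33
Specific component: 166 × 3.03 = 502.98
Import duty = 5494.33 + 502.98 = 5997.31
Buyer bears: freight 7447.00 + insurance 86.18 + destination terminal 190.08 + brokerage 77.39 + delivery 1432.31 + duty 5997.31 = 15230.27
Landed cost = invoice 21384.33 + 15230.27 = 36614.60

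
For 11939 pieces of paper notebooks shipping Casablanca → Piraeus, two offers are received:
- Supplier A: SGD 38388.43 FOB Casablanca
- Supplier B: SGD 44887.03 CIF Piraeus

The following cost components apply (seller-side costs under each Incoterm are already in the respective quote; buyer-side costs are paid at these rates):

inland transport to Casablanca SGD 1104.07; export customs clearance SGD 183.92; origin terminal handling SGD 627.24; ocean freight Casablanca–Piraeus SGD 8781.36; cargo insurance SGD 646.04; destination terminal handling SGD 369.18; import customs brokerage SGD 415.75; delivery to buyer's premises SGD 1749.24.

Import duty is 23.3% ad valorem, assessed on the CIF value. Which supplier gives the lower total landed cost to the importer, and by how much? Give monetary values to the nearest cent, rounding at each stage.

Supplier B is cheaper by SGD 3611.21

Supplier A (FOB):
CIF value = FOB price + freight + insurance = 38388.43 + 8781.36 + 646.04 = 47815.83
Import duty = 47815.83 × 23.3% = 11141.09
Buyer bears (A): 8781.36 + 646.04 + 369.18 + 415.75 + 1749.24 = 11961.57
Landed cost (A) = invoice 38388.43 + 11961.57 + duty 11141.09 = 61491.09
Supplier B (CIF):
The CIF price already equals the CIF value: 44887.03
Import duty = 44887.03 × 23.3% = 10458.68
Buyer bears (B): 369.18 + 415.75 + 1749.24 = 2534.17
Landed cost (B) = invoice 44887.03 + 2534.17 + duty 10458.68 = 57879.88
Difference = |61491.09 − 57879.88| = 3611.21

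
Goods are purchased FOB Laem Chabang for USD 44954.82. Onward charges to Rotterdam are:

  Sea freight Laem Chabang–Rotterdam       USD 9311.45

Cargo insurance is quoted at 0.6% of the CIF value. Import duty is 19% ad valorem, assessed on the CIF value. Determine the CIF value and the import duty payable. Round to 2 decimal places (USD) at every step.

CIF value: USD 54593.83; import duty: USD 10372.83

Let C be the CIF value. C = FOB price + freight + 0.6% × C
C − 0.6% × C = 44954.82 + 9311.45
0.994 × C = 54266.27
C = 54266.27 / 0.994 = 54593.83
Insurance premium = 0.6% × 54593.83 = 327.56
Import duty = 54593.83 × 19% = 10372.83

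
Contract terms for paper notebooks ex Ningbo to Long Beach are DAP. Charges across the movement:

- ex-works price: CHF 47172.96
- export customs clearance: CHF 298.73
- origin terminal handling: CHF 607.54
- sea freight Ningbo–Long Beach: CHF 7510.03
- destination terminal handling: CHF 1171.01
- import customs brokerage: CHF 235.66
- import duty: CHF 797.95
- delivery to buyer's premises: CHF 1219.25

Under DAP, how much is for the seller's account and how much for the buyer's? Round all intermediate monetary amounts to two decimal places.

DAP: the seller bears all costs to the named destination except import duty and clearance.
Seller's account: goods 47172.96 + export clearance 298.73 + origin terminal 607.54 + freight 7510.03 + destination terminal 1171.01 + delivery 1219.25 = 57979.52
Buyer's account: brokerage 235.66 + duty 797.95 = 1033.61

Seller: CHF 57979.52; buyer: CHF 1033.61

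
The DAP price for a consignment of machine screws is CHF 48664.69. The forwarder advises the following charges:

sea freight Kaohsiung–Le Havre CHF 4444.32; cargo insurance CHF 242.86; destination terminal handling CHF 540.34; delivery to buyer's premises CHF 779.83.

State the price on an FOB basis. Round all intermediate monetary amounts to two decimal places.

From DAP to FOB, the seller no longer bears: freight, insurance, destination terminal, delivery.
FOB price = 48664.69 − 4444.32 − 242.86 − 540.34 − 779.83 = 42657.34

FOB price: CHF 42657.34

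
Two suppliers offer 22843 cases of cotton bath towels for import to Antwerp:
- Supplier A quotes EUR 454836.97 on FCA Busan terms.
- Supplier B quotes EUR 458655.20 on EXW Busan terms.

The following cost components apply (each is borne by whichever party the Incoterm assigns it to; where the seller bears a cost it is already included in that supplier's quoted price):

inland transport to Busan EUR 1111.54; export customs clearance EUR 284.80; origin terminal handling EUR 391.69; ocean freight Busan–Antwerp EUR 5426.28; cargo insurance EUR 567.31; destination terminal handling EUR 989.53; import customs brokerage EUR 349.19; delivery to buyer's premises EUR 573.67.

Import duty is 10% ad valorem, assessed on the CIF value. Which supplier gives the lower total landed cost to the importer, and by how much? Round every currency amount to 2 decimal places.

Supplier A (FCA):
CIF value = FCA price + origin terminal + freight + insurance = 454836.97 + 391.69 + 5426.28 + 567.31 = 461222.25
Import duty = 461222.25 × 10% = 46122.23
Buyer bears (A): 391.69 + 5426.28 + 567.31 + 989.53 + 349.19 + 573.67 = 8297.67
Landed cost (A) = invoice 454836.97 + 8297.67 + duty 46122.23 = 509256.87
Supplier B (EXW):
CIF value = EXW price + inland to port + export clearance + origin terminal + freight + insurance = 458655.20 + 1111.54 + 284.80 + 391.69 + 5426.28 + 567.31 = 466436.82
Import duty = 466436.82 × 10% = 46643.68
Buyer bears (B): 1111.54 + 284.80 + 391.69 + 5426.28 + 567.31 + 989.53 + 349.19 + 573.67 = 9694.01
Landed cost (B) = invoice 458655.20 + 9694.01 + duty 46643.68 = 514992.89
Difference = |509256.87 − 514992.89| = 5736.02

Supplier A is cheaper by EUR 5736.02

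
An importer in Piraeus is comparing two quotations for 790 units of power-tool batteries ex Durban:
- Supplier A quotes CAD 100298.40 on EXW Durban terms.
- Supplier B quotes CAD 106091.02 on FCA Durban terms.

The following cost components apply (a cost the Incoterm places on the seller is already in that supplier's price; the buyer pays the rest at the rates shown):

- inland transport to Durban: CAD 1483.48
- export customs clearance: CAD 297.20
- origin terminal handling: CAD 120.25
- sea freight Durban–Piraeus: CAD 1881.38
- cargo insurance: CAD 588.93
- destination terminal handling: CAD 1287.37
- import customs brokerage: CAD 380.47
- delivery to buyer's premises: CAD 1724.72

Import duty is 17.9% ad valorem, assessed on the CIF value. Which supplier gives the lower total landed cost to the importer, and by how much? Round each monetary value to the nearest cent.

Supplier A (EXW):
CIF value = EXW price + inland to port + export clearance + origin terminal + freight + insurance = 100298.40 + 1483.48 + 297.20 + 120.25 + 1881.38 + 588.93 = 104669.64
Import duty = 104669.64 × 17.9% = 18735.87
Buyer bears (A): 1483.48 + 297.20 + 120.25 + 1881.38 + 588.93 + 1287.37 + 380.47 + 1724.72 = 7763.80
Landed cost (A) = invoice 100298.40 + 7763.80 + duty 18735.87 = 126798.07
Supplier B (FCA):
CIF value = FCA price + origin terminal + freight + insurance = 106091.02 + 120.25 + 1881.38 + 588.93 = 108681.58
Import duty = 108681.58 × 17.9% = 19454.00
Buyer bears (B): 120.25 + 1881.38 + 588.93 + 1287.37 + 380.47 + 1724.72 = 5983.12
Landed cost (B) = invoice 106091.02 + 5983.12 + duty 19454.00 = 131528.14
Difference = |126798.07 − 131528.14| = 4730.07

Supplier A is cheaper by CAD 4730.07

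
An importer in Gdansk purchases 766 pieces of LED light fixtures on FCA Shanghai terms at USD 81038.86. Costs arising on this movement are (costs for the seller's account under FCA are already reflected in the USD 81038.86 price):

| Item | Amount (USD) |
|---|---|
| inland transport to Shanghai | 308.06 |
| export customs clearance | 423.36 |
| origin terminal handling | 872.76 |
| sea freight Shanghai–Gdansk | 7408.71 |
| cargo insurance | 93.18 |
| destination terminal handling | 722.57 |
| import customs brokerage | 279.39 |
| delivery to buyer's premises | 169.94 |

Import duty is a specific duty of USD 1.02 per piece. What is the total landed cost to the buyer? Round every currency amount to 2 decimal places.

Total landed cost: USD 91366.73

FCA: the seller delivers export-cleared goods to the carrier; the buyer bears costs from that point.
Already in the invoice (seller's account under FCA): inland to port, export clearance — exclude.
CIF value = FCA price + origin terminal + freight + insurance = 81038.86 + 872.76 + 7408.71 + 93.18 = 89413.51
Import duty = 766 × 1.02 = 781.32
Buyer bears: origin terminal 872.76 + freight 7408.71 + insurance 93.18 + destination terminal 722.57 + brokerage 279.39 + delivery 169.94 + duty 781.32 = 10327.87
Landed cost = invoice 81038.86 + 10327.87 = 91366.73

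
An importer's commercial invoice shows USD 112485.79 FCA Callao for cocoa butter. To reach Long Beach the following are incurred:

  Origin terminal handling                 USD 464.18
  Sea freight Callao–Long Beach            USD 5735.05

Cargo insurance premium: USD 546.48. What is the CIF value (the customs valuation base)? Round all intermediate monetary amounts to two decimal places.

CIF = FCA price + pre-shipment costs + freight + insurance
CIF = 112485.79 + 464.18 + 5735.05 + 546.48 = 119231.50

CIF value: USD 119231.50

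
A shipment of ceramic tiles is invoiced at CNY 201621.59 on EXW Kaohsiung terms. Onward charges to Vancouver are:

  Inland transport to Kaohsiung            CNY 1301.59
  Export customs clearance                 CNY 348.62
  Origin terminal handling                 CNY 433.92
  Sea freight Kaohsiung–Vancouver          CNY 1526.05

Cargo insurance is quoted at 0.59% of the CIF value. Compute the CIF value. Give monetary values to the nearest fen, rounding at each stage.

CIF value: CNY 206449.82

Let C be the CIF value. C = EXW price + pre-shipment costs + freight + 0.59% × C
C − 0.59% × C = 201621.59 + 1301.59 + 348.62 + 433.92 + 1526.05
0.9941 × C = 205231.77
C = 205231.77 / 0.9941 = 206449.82
Insurance premium = 0.59% × 206449.82 = 1218.05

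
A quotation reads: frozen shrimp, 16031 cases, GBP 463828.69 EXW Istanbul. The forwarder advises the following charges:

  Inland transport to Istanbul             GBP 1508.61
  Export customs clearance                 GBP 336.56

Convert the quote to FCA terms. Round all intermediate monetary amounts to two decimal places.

FCA price: GBP 465673.86

From EXW to FCA, the seller additionally bears: inland to port, export clearance.
FCA price = 463828.69 + 1508.61 + 336.56 = 465673.86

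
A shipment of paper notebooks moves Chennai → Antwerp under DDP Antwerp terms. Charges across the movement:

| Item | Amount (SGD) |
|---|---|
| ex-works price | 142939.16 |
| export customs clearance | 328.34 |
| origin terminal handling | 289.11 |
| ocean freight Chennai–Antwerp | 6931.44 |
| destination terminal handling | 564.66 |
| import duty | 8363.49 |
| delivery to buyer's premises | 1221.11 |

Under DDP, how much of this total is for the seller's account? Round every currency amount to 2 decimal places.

DDP: the seller bears all costs including import duty.
Seller's account: goods 142939.16 + export clearance 328.34 + origin terminal 289.11 + freight 6931.44 + destination terminal 564.66 + duty 8363.49 + delivery 1221.11 = 160637.31
Buyer's account: 0.00

Seller's account: SGD 160637.31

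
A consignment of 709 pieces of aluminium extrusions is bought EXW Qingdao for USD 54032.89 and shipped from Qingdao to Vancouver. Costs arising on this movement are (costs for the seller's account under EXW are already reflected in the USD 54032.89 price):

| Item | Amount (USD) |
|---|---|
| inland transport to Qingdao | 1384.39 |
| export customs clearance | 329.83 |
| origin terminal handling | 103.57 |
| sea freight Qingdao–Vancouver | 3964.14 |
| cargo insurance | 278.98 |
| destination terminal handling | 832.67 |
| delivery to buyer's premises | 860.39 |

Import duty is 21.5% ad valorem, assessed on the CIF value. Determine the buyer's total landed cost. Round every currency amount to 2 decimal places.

EXW: the seller makes goods available at their premises; the buyer bears all onward costs.
CIF value = EXW price + inland to port + export clearance + origin terminal + freight + insurance = 54032.89 + 1384.39 + 329.83 + 103.57 + 3964.14 + 278.98 = 60093.80
Import duty = 60093.80 × 21.5% = 12920.17
Buyer bears: inland to port 1384.39 + export clearance 329.83 + origin terminal 103.57 + freight 3964.14 + insurance 278.98 + destination terminal 832.67 + delivery 860.39 + duty 12920.17 = 20674.14
Landed cost = invoice 54032.89 + 20674.14 = 74707.03

Total landed cost: USD 74707.03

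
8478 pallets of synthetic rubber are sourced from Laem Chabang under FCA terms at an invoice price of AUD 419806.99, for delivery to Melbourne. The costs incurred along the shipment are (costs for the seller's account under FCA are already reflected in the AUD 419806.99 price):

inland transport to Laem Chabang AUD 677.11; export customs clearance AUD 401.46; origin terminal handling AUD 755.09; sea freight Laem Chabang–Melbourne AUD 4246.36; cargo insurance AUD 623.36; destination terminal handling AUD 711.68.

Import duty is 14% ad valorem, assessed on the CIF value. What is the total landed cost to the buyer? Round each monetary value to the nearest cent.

Total landed cost: AUD 485703.93

FCA: the seller delivers export-cleared goods to the carrier; the buyer bears costs from that point.
Already in the invoice (seller's account under FCA): inland to port, export clearance — exclude.
CIF value = FCA price + origin terminal + freight + insurance = 419806.99 + 755.09 + 4246.36 + 623.36 = 425431.80
Import duty = 425431.80 × 14% = 59560.45
Buyer bears: origin terminal 755.09 + freight 4246.36 + insurance 623.36 + destination terminal 711.68 + duty 59560.45 = 65896.94
Landed cost = invoice 419806.99 + 65896.94 = 485703.93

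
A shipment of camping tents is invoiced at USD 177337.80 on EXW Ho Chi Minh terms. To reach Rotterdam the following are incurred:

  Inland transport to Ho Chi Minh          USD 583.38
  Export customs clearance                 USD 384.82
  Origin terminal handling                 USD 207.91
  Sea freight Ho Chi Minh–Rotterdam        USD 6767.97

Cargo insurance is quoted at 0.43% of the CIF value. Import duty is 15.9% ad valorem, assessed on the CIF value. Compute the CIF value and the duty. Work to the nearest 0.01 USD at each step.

Let C be the CIF value. C = EXW price + pre-shipment costs + freight + 0.43% × C
C − 0.43% × C = 177337.80 + 583.38 + 384.82 + 207.91 + 6767.97
0.9957 × C = 185281.88
C = 185281.88 / 0.9957 = 186082.03
Insurance premium = 0.43% × 186082.03 = 800.15
Import duty = 186082.03 × 15.9% = 29587.04

CIF value: USD 186082.03; import duty: USD 29587.04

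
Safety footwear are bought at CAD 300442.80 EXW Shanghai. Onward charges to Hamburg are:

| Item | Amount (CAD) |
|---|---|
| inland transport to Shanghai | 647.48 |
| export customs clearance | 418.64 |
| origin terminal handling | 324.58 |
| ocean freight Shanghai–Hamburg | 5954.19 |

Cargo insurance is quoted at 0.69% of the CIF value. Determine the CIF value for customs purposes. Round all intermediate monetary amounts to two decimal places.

CIF value: CAD 309926.18

Let C be the CIF value. C = EXW price + pre-shipment costs + freight + 0.69% × C
C − 0.69% × C = 300442.80 + 647.48 + 418.64 + 324.58 + 5954.19
0.9931 × C = 307787.69
C = 307787.69 / 0.9931 = 309926.18
Insurance premium = 0.69% × 309926.18 = 2138.49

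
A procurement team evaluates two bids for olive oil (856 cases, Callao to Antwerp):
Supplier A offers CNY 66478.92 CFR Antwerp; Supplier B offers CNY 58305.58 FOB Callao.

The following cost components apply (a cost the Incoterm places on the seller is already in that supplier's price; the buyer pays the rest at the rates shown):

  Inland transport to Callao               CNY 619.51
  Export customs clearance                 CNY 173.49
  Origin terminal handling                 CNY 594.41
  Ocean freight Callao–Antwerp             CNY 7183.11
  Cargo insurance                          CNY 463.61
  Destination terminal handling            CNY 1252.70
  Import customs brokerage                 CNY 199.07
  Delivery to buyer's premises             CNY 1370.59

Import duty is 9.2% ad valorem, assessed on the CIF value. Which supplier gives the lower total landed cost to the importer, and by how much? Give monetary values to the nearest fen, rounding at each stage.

Supplier B is cheaper by CNY 1081.33

Supplier A (CFR):
CIF value = CFR price + insurance = 66478.92 + 463.61 = 66942.53
Import duty = 66942.53 × 9.2% = 6158.71
Buyer bears (A): 463.61 + 1252.70 + 199.07 + 1370.59 = 3285.97
Landed cost (A) = invoice 66478.92 + 3285.97 + duty 6158.71 = 75923.60
Supplier B (FOB):
CIF value = FOB price + freight + insurance = 58305.58 + 7183.11 + 463.61 = 65952.30
Import duty = 65952.30 × 9.2% = 6067.61
Buyer bears (B): 7183.11 + 463.61 + 1252.70 + 199.07 + 1370.59 = 10469.08
Landed cost (B) = invoice 58305.58 + 10469.08 + duty 6067.61 = 74842.27
Difference = |75923.60 − 74842.27| = 1081.33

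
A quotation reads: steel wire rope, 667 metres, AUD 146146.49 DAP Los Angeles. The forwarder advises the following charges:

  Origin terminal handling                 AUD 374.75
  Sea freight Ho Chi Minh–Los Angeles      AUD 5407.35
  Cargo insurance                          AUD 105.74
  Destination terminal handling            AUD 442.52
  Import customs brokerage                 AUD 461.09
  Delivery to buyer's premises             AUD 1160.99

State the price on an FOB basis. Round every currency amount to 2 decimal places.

Not relevant to the conversion: origin terminal — on the seller under both DAP and FOB; already in the DAP price and stays in the FOB price. brokerage — on the buyer under both terms; not part of either seller's price.
From DAP to FOB, the seller no longer bears: freight, insurance, destination terminal, delivery.
FOB price = 146146.49 − 5407.35 − 105.74 − 442.52 − 1160.99 = 139029.89

FOB price: AUD 139029.89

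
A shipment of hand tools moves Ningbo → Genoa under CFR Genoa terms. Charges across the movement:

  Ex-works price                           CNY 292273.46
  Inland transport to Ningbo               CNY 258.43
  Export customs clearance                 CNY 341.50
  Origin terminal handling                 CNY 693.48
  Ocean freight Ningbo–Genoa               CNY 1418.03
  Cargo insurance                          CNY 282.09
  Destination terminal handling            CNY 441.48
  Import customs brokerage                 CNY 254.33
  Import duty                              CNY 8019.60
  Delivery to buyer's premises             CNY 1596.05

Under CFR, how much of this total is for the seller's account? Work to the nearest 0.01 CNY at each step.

CFR: the seller pays costs through ocean freight to the destination port, but not insurance.
Seller's account: goods 292273.46 + inland to port 258.43 + export clearance 341.50 + origin terminal 693.48 + freight 1418.03 = 294984.90
Buyer's account: insurance 282.09 + destination terminal 441.48 + brokerage 254.33 + duty 8019.60 + delivery 1596.05 = 10593.55

Seller's account: CNY 294984.90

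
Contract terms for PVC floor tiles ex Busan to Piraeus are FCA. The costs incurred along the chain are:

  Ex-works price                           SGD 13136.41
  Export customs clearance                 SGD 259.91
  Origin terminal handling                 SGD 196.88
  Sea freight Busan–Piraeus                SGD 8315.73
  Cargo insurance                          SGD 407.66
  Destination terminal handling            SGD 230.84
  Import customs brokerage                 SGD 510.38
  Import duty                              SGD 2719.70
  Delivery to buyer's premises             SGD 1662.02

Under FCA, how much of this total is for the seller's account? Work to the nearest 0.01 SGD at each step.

Seller's account: SGD 13396.32

FCA: the seller delivers export-cleared goods to the carrier; the buyer bears costs from that point.
Seller's account: goods 13136.41 + export clearance 259.91 = 13396.32
Buyer's account: origin terminal 196.88 + freight 8315.73 + insurance 407.66 + destination terminal 230.84 + brokerage 510.38 + duty 2719.70 + delivery 1662.02 = 14043.21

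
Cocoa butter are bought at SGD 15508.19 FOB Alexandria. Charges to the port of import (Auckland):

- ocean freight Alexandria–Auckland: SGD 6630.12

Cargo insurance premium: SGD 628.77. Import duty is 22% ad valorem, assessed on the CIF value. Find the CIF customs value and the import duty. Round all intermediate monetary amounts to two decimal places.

CIF value: SGD 22767.08; import duty: SGD 5008.76

CIF = FOB price + freight + insurance
CIF = 15508.19 + 6630.12 + 628.77 = 22767.08
Import duty = 22767.08 × 22% = 5008.76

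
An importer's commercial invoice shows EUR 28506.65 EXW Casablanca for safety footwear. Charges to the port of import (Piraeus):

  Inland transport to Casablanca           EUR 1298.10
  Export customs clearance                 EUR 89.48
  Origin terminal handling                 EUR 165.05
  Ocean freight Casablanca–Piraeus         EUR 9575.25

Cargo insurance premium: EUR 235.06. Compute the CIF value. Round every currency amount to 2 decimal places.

CIF value: EUR 39869.59

CIF = EXW price + pre-shipment costs + freight + insurance
CIF = 28506.65 + 1298.10 + 89.48 + 165.05 + 9575.25 + 235.06 = 39869.59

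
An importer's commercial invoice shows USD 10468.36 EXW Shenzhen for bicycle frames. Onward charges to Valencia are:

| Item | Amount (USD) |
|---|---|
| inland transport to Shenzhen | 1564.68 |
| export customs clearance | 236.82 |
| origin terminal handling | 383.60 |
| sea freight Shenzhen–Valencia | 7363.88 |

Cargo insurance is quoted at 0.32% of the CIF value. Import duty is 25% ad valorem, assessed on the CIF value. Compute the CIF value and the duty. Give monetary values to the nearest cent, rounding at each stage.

Let C be the CIF value. C = EXW price + pre-shipment costs + freight + 0.32% × C
C − 0.32% × C = 10468.36 + 1564.68 + 236.82 + 383.60 + 7363.88
0.9968 × C = 20017.34
C = 20017.34 / 0.9968 = 20081.60
Insurance premium = 0.32% × 20081.60 = 64.26
Import duty = 20081.60 × 25% = 5020.40

CIF value: USD 20081.60; import duty: USD 5020.40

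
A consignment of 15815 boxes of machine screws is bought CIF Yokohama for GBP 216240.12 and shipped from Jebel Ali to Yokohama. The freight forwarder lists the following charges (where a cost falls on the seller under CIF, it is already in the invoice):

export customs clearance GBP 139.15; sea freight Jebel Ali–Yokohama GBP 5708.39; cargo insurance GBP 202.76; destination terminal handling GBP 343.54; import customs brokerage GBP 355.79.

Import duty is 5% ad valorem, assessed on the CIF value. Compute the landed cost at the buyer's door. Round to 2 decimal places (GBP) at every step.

CIF: the seller pays costs through ocean freight and marine insurance to the destination port.
Already in the invoice (seller's account under CIF): export clearance, freight, insurance — exclude.
The CIF price already equals the CIF value: 216240.12
Import duty = 216240.12 × 5% = 10812.01
Buyer bears: destination terminal 343.54 + brokerage 355.79 + duty 10812.01 = 11511.34
Landed cost = invoice 216240.12 + 11511.34 = 227751.46

Total landed cost: GBP 227751.46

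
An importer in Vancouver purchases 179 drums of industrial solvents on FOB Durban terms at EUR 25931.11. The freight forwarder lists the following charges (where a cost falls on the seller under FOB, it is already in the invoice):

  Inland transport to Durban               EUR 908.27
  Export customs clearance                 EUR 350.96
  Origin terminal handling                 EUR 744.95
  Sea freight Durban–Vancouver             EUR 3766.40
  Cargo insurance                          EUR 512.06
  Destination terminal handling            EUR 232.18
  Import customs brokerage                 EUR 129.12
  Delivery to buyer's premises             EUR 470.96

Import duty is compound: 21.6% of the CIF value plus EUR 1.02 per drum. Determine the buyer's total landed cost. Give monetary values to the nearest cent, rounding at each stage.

FOB: the seller bears costs until goods are on board at the origin port; the buyer bears freight, insurance and all costs thereafter.
Already in the invoice (seller's account under FOB): inland to port, export clearance, origin terminal — exclude.
CIF value = FOB price + freight + insurance = 25931.11 + 3766.40 + 512.06 = 30209.57
Ad valorem component: 30209.57 × 21.6% = 6525.27
Specific component: 179 × 1.02 = 182.58
Import duty = 6525.27 + 182.58 = 6707.85
Buyer bears: freight 3766.40 + insurance 512.06 + destination terminal 232.18 + brokerage 129.12 + delivery 470.96 + duty 6707.85 = 11818.57
Landed cost = invoice 25931.11 + 11818.57 = 37749.68

Total landed cost: EUR 37749.68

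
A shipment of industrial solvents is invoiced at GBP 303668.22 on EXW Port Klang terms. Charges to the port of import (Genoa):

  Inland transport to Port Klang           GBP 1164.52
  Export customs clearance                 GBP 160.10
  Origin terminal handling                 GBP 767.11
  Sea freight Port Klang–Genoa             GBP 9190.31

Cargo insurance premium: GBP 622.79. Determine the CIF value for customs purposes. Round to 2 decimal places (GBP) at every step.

CIF value: GBP 315573.05

CIF = EXW price + pre-shipment costs + freight + insurance
CIF = 303668.22 + 1164.52 + 160.10 + 767.11 + 9190.31 + 622.79 = 315573.05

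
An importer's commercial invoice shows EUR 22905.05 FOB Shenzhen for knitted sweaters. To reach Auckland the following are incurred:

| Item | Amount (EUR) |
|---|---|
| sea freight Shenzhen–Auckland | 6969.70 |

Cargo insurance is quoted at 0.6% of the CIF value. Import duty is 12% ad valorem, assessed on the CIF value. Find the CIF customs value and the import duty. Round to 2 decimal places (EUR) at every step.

CIF value: EUR 30055.08; import duty: EUR 3606.61

Let C be the CIF value. C = FOB price + freight + 0.6% × C
C − 0.6% × C = 22905.05 + 6969.70
0.994 × C = 29874.75
C = 29874.75 / 0.994 = 30055.08
Insurance premium = 0.6% × 30055.08 = 180.33
Import duty = 30055.08 × 12% = 3606.61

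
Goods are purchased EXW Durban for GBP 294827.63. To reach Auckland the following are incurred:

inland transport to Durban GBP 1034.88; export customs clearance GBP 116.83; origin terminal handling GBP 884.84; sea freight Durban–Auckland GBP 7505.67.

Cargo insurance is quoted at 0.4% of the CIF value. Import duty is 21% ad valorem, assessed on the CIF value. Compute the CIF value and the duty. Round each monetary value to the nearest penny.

Let C be the CIF value. C = EXW price + pre-shipment costs + freight + 0.4% × C
C − 0.4% × C = 294827.63 + 1034.88 + 116.83 + 884.84 + 7505.67
0.996 × C = 304369.85
C = 304369.85 / 0.996 = 305592.22
Insurance premium = 0.4% × 305592.22 = 1222.37
Import duty = 305592.22 × 21% = 64174.37

CIF value: GBP 305592.22; import duty: GBP 64174.37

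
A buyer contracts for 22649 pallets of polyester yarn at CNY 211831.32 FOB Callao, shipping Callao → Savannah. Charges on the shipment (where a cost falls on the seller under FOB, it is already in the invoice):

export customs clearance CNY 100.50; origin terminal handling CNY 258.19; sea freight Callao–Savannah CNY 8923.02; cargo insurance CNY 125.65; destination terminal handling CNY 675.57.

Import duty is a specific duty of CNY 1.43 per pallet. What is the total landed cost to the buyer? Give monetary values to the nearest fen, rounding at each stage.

FOB: the seller bears costs until goods are on board at the origin port; the buyer bears freight, insurance and all costs thereafter.
Already in the invoice (seller's account under FOB): export clearance, origin terminal — exclude.
CIF value = FOB price + freight + insurance = 211831.32 + 8923.02 + 125.65 = 220879.99
Import duty = 22649 × 1.43 = 32388.07
Buyer bears: freight 8923.02 + insurance 125.65 + destination terminal 675.57 + duty 32388.07 = 42112.31
Landed cost = invoice 211831.32 + 42112.31 = 253943.63

Total landed cost: CNY 253943.63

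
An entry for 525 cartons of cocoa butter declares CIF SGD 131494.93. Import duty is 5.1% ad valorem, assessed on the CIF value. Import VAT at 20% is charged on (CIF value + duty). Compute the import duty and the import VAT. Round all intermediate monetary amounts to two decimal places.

Import duty: SGD 6706.24; import VAT: SGD 27640.23

Import duty = 131494.93 × 5.1% = 6706.24
VAT base = CIF + duty = 131494.93 + 6706.24 = 138201.17
Import VAT = 138201.17 × 20% = 27640.23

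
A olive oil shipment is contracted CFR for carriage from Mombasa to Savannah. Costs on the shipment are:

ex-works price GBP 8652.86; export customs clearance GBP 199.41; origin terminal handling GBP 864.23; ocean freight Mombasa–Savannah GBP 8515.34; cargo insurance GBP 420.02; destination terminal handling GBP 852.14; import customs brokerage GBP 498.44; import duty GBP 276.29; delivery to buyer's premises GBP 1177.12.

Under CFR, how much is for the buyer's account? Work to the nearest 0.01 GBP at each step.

CFR: the seller pays costs through ocean freight to the destination port, but not insurance.
Seller's account: goods 8652.86 + export clearance 199.41 + origin terminal 864.23 + freight 8515.34 = 18231.84
Buyer's account: insurance 420.02 + destination terminal 852.14 + brokerage 498.44 + duty 276.29 + delivery 1177.12 = 3224.01

Buyer's account: GBP 3224.01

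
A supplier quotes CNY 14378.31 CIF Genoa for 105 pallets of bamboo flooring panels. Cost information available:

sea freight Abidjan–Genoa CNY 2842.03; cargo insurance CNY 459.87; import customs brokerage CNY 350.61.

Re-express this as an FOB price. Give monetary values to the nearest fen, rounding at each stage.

Not relevant to the conversion: brokerage — on the buyer under both terms; not part of either seller's price.
From CIF to FOB, the seller no longer bears: freight, insurance.
FOB price = 14378.31 − 2842.03 − 459.87 = 11076.41

FOB price: CNY 11076.41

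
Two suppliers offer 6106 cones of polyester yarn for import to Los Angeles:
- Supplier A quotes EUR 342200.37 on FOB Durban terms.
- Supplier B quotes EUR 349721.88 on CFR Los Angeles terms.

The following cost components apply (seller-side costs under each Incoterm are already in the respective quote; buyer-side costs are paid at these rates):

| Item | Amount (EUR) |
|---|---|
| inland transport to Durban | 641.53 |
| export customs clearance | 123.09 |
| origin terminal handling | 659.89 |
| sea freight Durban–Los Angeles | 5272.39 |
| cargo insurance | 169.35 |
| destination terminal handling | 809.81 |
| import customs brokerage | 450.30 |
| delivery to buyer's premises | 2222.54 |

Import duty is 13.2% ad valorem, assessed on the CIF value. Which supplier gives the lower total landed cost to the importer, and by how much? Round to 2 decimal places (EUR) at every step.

Supplier A is cheaper by EUR 2546.00

Supplier A (FOB):
CIF value = FOB price + freight + insurance = 342200.37 + 5272.39 + 169.35 = 347642.11
Import duty = 347642.11 × 13.2% = 45888.76
Buyer bears (A): 5272.39 + 169.35 + 809.81 + 450.30 + 2222.54 = 8924.39
Landed cost (A) = invoice 342200.37 + 8924.39 + duty 45888.76 = 397013.52
Supplier B (CFR):
CIF value = CFR price + insurance = 349721.88 + 169.35 = 349891.23
Import duty = 349891.23 × 13.2% = 46185.64
Buyer bears (B): 169.35 + 809.81 + 450.30 + 2222.54 = 3652.00
Landed cost (B) = invoice 349721.88 + 3652.00 + duty 46185.64 = 399559.52
Difference = |397013.52 − 399559.52| = 2546.00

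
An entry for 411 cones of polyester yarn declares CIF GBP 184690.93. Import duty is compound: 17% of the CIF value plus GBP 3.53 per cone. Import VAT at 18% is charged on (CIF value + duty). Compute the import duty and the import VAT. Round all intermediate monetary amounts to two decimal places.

Import duty: GBP 32848.29; import VAT: GBP 39157.06

Ad valorem component: 184690.93 × 17% = 31397.46
Specific component: 411 × 3.53 = 1450.83
Import duty = 31397.46 + 1450.83 = 32848.29
VAT base = CIF + duty = 184690.93 + 32848.29 = 217539.22
Import VAT = 217539.22 × 18% = 39157.06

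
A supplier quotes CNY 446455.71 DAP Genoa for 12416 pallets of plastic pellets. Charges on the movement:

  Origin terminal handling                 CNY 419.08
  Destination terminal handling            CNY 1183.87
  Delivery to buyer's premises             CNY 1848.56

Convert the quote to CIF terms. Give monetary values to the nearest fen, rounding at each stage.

CIF price: CNY 443423.28

Not relevant to the conversion: origin terminal — on the seller under both DAP and CIF; already in the DAP price and stays in the CIF price.
From DAP to CIF, the seller no longer bears: destination terminal, delivery.
CIF price = 446455.71 − 1183.87 − 1848.56 = 443423.28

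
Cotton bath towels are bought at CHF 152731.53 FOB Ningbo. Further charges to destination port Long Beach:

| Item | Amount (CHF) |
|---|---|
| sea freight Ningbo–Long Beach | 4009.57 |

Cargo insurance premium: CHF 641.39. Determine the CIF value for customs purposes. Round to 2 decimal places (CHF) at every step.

CIF = FOB price + freight + insurance
CIF = 152731.53 + 4009.57 + 641.39 = 157382.49

CIF value: CHF 157382.49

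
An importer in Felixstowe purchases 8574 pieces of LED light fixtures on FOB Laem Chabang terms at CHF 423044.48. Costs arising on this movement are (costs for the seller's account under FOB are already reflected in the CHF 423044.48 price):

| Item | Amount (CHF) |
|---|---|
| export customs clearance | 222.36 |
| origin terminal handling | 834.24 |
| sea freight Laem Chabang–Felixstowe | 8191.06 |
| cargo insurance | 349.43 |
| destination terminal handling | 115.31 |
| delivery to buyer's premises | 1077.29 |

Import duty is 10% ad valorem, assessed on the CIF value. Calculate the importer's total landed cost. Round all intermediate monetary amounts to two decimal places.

FOB: the seller bears costs until goods are on board at the origin port; the buyer bears freight, insurance and all costs thereafter.
Already in the invoice (seller's account under FOB): export clearance, origin terminal — exclude.
CIF value = FOB price + freight + insurance = 423044.48 + 8191.06 + 349.43 = 431584.97
Import duty = 431584.97 × 10% = 43158.50
Buyer bears: freight 8191.06 + insurance 349.43 + destination terminal 115.31 + delivery 1077.29 + duty 43158.50 = 52891.59
Landed cost = invoice 423044.48 + 52891.59 = 475936.07

Total landed cost: CHF 475936.07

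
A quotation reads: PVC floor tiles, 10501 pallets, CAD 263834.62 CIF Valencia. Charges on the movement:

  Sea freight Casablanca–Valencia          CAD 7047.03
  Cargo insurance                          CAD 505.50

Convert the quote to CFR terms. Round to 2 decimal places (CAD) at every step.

Not relevant to the conversion: freight — on the seller under both CIF and CFR; already in the CIF price and stays in the CFR price.
From CIF to CFR, the seller no longer bears: insurance.
CFR price = 263834.62 − 505.50 = 263329.12

CFR price: CAD 263329.12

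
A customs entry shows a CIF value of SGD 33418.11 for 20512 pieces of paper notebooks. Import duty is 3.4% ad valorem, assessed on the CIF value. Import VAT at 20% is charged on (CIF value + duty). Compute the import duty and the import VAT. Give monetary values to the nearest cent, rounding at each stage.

Import duty = 33418.11 × 3.4% = 1136.22
VAT base = CIF + duty = 33418.11 + 1136.22 = 34554.33
Import VAT = 34554.33 × 20% = 6910.87

Import duty: SGD 1136.22; import VAT: SGD 6910.87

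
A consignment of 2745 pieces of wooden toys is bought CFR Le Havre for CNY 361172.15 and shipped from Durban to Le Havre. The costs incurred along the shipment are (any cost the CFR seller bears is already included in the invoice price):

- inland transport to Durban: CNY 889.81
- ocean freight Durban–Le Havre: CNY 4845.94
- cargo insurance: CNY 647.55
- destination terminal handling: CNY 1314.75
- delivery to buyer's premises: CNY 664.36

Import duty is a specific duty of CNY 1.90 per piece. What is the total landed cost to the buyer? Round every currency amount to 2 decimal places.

CFR: the seller pays costs through ocean freight to the destination port, but not insurance.
Already in the invoice (seller's account under CFR): inland to port, freight — exclude.
CIF value = CFR price + insurance = 361172.15 + 647.55 = 361819.70
Import duty = 2745 × 1.90 = 5215.50
Buyer bears: insurance 647.55 + destination terminal 1314.75 + delivery 664.36 + duty 5215.50 = 7842.16
Landed cost = invoice 361172.15 + 7842.16 = 369014.31

Total landed cost: CNY 369014.31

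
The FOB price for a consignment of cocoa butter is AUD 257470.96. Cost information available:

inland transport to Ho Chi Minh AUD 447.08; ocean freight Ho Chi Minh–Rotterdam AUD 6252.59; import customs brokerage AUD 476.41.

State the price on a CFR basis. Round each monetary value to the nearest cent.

CFR price: AUD 263723.55

Not relevant to the conversion: inland to port — on the seller under both FOB and CFR; already in the FOB price and stays in the CFR price. brokerage — on the buyer under both terms; not part of either seller's price.
From FOB to CFR, the seller additionally bears: freight.
CFR price = 257470.96 + 6252.59 = 263723.55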